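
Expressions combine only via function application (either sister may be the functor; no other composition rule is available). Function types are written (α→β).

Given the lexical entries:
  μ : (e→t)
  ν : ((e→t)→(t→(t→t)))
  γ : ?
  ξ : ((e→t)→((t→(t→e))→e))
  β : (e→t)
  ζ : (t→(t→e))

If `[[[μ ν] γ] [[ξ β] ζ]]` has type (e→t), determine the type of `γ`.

At [[[μ ν] γ] [[ξ β] ζ]] (required: (e→t)): [[ξ β] ζ] is e, which is not a function with range (e→t); hence [[μ ν] γ] is the functor — type (e→(e→t)).
At [[μ ν] γ] (required: (e→(e→t))): [μ ν] is (t→(t→t)), which is not a function with range (e→(e→t)); hence γ is the functor — type ((t→(t→t))→(e→(e→t))).

((t→(t→t))→(e→(e→t)))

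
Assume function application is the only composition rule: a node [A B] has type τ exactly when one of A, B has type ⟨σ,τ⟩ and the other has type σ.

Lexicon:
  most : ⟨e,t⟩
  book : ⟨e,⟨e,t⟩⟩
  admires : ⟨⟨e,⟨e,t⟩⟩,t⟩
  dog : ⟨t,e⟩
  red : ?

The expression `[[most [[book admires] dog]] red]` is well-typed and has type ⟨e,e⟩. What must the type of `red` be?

⟨t,⟨e,e⟩⟩

For [[most [[book admires] dog]] red] to have type ⟨e,e⟩ with [most [[book admires] dog]] of type t, red must be the function: red : ⟨t,⟨e,e⟩⟩.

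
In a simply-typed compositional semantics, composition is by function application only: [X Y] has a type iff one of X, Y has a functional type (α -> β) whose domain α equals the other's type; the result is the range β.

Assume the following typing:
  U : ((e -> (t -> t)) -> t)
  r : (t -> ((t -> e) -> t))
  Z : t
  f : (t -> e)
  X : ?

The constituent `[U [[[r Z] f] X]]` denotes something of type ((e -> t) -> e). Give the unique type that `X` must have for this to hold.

(t -> (((e -> (t -> t)) -> t) -> ((e -> t) -> e)))

At [U [[[r Z] f] X]] (required: ((e -> t) -> e)): U is ((e -> (t -> t)) -> t), which is not a function with range ((e -> t) -> e); hence [[[r Z] f] X] is the functor — type (((e -> (t -> t)) -> t) -> ((e -> t) -> e)).
At [[[r Z] f] X] (required: (((e -> (t -> t)) -> t) -> ((e -> t) -> e))): [[r Z] f] is t, which is not a function with range (((e -> (t -> t)) -> t) -> ((e -> t) -> e)); hence X is the functor — type (t -> (((e -> (t -> t)) -> t) -> ((e -> t) -> e))).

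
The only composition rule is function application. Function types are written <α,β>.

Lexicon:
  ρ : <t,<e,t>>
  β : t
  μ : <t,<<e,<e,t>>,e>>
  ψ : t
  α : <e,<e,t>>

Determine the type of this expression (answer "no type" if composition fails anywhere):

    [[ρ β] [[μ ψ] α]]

t

[ρ β]: ρ is <t,<e,t>>, β is t; result <e,t>.
[μ ψ]: μ is <t,<<e,<e,t>>,e>>, ψ is t; result <<e,<e,t>>,e>.
[[μ ψ] α]: [μ ψ] is <<e,<e,t>>,e>, α is <e,<e,t>>; result e.
[[ρ β] [[μ ψ] α]]: [ρ β] is <e,t>, [[μ ψ] α] is e; result t.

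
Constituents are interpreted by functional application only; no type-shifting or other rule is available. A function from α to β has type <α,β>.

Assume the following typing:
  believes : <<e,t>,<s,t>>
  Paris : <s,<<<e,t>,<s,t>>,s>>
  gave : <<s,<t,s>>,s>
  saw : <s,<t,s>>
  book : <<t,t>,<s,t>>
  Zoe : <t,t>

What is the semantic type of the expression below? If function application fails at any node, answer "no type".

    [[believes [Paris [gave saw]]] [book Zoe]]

t

At [gave saw], gave : <<s,<t,s>>,s> takes saw : <s,<t,s>>, giving s.
At [Paris [gave saw]], Paris : <s,<<<e,t>,<s,t>>,s>> takes [gave saw] : s, giving <<<e,t>,<s,t>>,s>.
At [believes [Paris [gave saw]]], [Paris [gave saw]] : <<<e,t>,<s,t>>,s> takes believes : <<e,t>,<s,t>>, giving s.
At [book Zoe], book : <<t,t>,<s,t>> takes Zoe : <t,t>, giving <s,t>.
At [[believes [Paris [gave saw]]] [book Zoe]], [book Zoe] : <s,t> takes [believes [Paris [gave saw]]] : s, giving t.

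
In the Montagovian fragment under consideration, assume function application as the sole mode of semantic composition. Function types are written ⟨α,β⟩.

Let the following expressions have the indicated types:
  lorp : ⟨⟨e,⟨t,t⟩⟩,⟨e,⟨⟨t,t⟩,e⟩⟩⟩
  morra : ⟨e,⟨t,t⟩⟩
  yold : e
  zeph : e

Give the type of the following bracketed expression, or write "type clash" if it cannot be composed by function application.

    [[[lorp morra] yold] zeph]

type clash

At [lorp morra], lorp : ⟨⟨e,⟨t,t⟩⟩,⟨e,⟨⟨t,t⟩,e⟩⟩⟩ takes morra : ⟨e,⟨t,t⟩⟩, giving ⟨e,⟨⟨t,t⟩,e⟩⟩.
At [[lorp morra] yold], [lorp morra] : ⟨e,⟨⟨t,t⟩,e⟩⟩ takes yold : e, giving ⟨⟨t,t⟩,e⟩.
At [[[lorp morra] yold] zeph]: neither ⟨⟨t,t⟩,e⟩ nor e can take the other as argument; the node is ill-typed.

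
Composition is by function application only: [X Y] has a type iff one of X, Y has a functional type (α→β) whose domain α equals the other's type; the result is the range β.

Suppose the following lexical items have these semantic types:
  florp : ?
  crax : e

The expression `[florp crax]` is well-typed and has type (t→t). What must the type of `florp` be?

[florp crax] is required to be (t→t). crax : e cannot yield (t→t) as functor, so florp : (e→(t→t)).

(e→(t→t))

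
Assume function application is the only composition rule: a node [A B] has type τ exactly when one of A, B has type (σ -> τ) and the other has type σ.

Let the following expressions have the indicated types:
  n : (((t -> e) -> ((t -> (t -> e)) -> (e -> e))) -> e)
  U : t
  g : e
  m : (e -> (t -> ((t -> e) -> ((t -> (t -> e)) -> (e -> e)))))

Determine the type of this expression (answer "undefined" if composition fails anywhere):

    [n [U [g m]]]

[g m]: functor m : (e -> (t -> ((t -> e) -> ((t -> (t -> e)) -> (e -> e))))), argument g : e; result (t -> ((t -> e) -> ((t -> (t -> e)) -> (e -> e)))).
[U [g m]]: functor [g m] : (t -> ((t -> e) -> ((t -> (t -> e)) -> (e -> e)))), argument U : t; result ((t -> e) -> ((t -> (t -> e)) -> (e -> e))).
[n [U [g m]]]: functor n : (((t -> e) -> ((t -> (t -> e)) -> (e -> e))) -> e), argument [U [g m]] : ((t -> e) -> ((t -> (t -> e)) -> (e -> e))); result e.

e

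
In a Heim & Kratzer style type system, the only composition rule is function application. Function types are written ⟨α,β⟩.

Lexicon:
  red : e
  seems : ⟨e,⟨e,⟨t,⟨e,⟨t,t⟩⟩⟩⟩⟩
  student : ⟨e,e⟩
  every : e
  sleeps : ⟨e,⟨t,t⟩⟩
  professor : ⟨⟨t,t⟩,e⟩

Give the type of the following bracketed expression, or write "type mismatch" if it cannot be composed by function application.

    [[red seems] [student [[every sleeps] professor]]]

⟨t,⟨e,⟨t,t⟩⟩⟩

[red seems]: ⟨e,⟨e,⟨t,⟨e,⟨t,t⟩⟩⟩⟩⟩ applied to e yields ⟨e,⟨t,⟨e,⟨t,t⟩⟩⟩⟩.
[every sleeps]: ⟨e,⟨t,t⟩⟩ applied to e yields ⟨t,t⟩.
[[every sleeps] professor]: ⟨⟨t,t⟩,e⟩ applied to ⟨t,t⟩ yields e.
[student [[every sleeps] professor]]: ⟨e,e⟩ applied to e yields e.
[[red seems] [student [[every sleeps] professor]]]: ⟨e,⟨t,⟨e,⟨t,t⟩⟩⟩⟩ applied to e yields ⟨t,⟨e,⟨t,t⟩⟩⟩.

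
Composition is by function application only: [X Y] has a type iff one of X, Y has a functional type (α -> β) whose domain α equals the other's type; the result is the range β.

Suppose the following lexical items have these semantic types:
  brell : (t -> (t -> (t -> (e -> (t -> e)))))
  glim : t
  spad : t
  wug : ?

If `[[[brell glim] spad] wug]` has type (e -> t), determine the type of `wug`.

((t -> (e -> (t -> e))) -> (e -> t))

[[[brell glim] spad] wug] is required to be (e -> t). [[brell glim] spad] : (t -> (e -> (t -> e))) cannot yield (e -> t) as functor, so wug : ((t -> (e -> (t -> e))) -> (e -> t)).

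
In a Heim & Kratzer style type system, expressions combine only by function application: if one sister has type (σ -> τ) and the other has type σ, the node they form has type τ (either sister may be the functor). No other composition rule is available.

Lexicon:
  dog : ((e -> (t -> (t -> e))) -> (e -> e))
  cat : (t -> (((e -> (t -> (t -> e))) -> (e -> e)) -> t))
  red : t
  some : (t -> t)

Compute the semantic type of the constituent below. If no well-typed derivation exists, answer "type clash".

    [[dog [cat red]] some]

[cat red] — cat of type (t -> (((e -> (t -> (t -> e))) -> (e -> e)) -> t)) combines with red of type t: type (((e -> (t -> (t -> e))) -> (e -> e)) -> t).
[dog [cat red]] — [cat red] of type (((e -> (t -> (t -> e))) -> (e -> e)) -> t) combines with dog of type ((e -> (t -> (t -> e))) -> (e -> e)): type t.
[[dog [cat red]] some] — some of type (t -> t) combines with [dog [cat red]] of type t: type t.

t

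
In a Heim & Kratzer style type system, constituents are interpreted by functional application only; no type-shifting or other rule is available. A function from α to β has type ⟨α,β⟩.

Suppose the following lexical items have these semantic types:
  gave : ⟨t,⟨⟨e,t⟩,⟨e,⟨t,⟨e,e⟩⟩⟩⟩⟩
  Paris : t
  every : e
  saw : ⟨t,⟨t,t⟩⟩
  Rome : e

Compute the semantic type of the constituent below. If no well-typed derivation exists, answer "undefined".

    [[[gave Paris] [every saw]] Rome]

undefined

[gave Paris]: gave is ⟨t,⟨⟨e,t⟩,⟨e,⟨t,⟨e,e⟩⟩⟩⟩⟩, Paris is t; result ⟨⟨e,t⟩,⟨e,⟨t,⟨e,e⟩⟩⟩⟩.
[every saw]: e and ⟨t,⟨t,t⟩⟩ cannot combine by function application — type clash.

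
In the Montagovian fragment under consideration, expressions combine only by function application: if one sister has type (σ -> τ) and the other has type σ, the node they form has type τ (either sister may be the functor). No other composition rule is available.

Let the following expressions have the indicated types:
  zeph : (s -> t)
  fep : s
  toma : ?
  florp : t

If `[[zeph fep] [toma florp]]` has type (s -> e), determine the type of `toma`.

(t -> (t -> (s -> e)))

[[zeph fep] [toma florp]] is required to be (s -> e). [zeph fep] : t cannot yield (s -> e) as functor, so [toma florp] : (t -> (s -> e)).
[toma florp] is required to be (t -> (s -> e)). florp : t cannot yield (t -> (s -> e)) as functor, so toma : (t -> (t -> (s -> e))).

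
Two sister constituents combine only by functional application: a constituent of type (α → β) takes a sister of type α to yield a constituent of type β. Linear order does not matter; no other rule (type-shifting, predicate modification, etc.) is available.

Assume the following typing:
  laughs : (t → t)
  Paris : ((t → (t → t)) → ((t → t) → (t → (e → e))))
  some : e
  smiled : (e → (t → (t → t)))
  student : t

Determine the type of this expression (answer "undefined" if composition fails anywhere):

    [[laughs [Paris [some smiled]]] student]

(e → e)

[some smiled]: functor smiled : (e → (t → (t → t))), argument some : e; result (t → (t → t)).
[Paris [some smiled]]: functor Paris : ((t → (t → t)) → ((t → t) → (t → (e → e)))), argument [some smiled] : (t → (t → t)); result ((t → t) → (t → (e → e))).
[laughs [Paris [some smiled]]]: functor [Paris [some smiled]] : ((t → t) → (t → (e → e))), argument laughs : (t → t); result (t → (e → e)).
[[laughs [Paris [some smiled]]] student]: functor [laughs [Paris [some smiled]]] : (t → (e → e)), argument student : t; result (e → e).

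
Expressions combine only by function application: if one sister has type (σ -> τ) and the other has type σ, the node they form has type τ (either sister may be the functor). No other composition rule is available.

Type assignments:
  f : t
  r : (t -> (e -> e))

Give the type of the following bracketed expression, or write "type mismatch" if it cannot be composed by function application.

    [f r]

[f r] — r of type (t -> (e -> e)) combines with f of type t: type (e -> e).

(e -> e)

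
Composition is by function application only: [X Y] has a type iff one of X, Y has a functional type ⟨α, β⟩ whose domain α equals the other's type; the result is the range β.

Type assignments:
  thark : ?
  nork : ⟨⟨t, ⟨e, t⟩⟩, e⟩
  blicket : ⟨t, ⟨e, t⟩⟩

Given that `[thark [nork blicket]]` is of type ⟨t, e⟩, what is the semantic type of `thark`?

⟨e, ⟨t, e⟩⟩

[thark [nork blicket]] is required to be ⟨t, e⟩. [nork blicket] : e cannot yield ⟨t, e⟩ as functor, so thark : ⟨e, ⟨t, e⟩⟩.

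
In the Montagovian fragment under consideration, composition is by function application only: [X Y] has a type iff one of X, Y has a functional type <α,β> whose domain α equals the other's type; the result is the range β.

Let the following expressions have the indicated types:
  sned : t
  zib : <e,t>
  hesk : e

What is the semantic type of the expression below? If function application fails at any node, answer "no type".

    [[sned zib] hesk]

no type

At [sned zib]: neither t nor <e,t> can take the other as argument; the node is ill-typed.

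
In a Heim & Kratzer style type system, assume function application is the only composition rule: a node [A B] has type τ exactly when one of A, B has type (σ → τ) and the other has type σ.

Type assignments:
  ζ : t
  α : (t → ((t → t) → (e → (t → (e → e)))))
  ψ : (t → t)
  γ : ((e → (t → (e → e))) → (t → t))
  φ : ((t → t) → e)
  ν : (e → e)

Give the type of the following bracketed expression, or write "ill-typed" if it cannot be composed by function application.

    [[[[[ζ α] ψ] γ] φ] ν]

[ζ α]: functor α : (t → ((t → t) → (e → (t → (e → e))))), argument ζ : t; result ((t → t) → (e → (t → (e → e)))).
[[ζ α] ψ]: functor [ζ α] : ((t → t) → (e → (t → (e → e)))), argument ψ : (t → t); result (e → (t → (e → e))).
[[[ζ α] ψ] γ]: functor γ : ((e → (t → (e → e))) → (t → t)), argument [[ζ α] ψ] : (e → (t → (e → e))); result (t → t).
[[[[ζ α] ψ] γ] φ]: functor φ : ((t → t) → e), argument [[[ζ α] ψ] γ] : (t → t); result e.
[[[[[ζ α] ψ] γ] φ] ν]: functor ν : (e → e), argument [[[[ζ α] ψ] γ] φ] : e; result e.

e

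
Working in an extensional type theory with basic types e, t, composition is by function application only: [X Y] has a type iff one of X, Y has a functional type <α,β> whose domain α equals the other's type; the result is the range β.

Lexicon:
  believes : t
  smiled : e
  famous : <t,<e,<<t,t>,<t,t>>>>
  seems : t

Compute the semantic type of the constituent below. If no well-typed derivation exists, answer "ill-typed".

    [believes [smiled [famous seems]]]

[famous seems]: famous is <t,<e,<<t,t>,<t,t>>>>, seems is t; result <e,<<t,t>,<t,t>>>.
[smiled [famous seems]]: [famous seems] is <e,<<t,t>,<t,t>>>, smiled is e; result <<t,t>,<t,t>>.
[believes [smiled [famous seems]]]: t and <<t,t>,<t,t>> cannot combine by function application — type clash.

ill-typed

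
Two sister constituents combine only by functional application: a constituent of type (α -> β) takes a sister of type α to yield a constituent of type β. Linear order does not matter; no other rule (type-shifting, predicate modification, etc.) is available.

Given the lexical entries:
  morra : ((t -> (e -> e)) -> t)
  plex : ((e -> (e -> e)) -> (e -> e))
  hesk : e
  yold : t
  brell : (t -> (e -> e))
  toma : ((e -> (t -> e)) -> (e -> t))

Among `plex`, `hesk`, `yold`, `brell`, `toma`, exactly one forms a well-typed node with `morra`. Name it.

plex : ((e -> (e -> e)) -> (e -> e)) — neither side's domain matches the other.
hesk : e — neither side's domain matches the other.
yold : t — neither side's domain matches the other.
brell — combines: morra : ((t -> (e -> e)) -> t) takes brell : (t -> (e -> e)) as argument, giving t.
toma : ((e -> (t -> e)) -> (e -> t)) — neither side's domain matches the other.

brell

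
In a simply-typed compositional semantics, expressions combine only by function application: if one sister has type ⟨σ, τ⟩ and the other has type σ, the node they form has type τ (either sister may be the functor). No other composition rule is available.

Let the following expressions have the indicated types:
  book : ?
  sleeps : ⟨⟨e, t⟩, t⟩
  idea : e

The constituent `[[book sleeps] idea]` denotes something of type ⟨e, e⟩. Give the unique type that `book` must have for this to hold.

For [[book sleeps] idea] to have type ⟨e, e⟩ with idea of type e, [book sleeps] must be the function: [book sleeps] : ⟨e, ⟨e, e⟩⟩.
For [book sleeps] to have type ⟨e, ⟨e, e⟩⟩ with sleeps of type ⟨⟨e, t⟩, t⟩, book must be the function: book : ⟨⟨⟨e, t⟩, t⟩, ⟨e, ⟨e, e⟩⟩⟩.

⟨⟨⟨e, t⟩, t⟩, ⟨e, ⟨e, e⟩⟩⟩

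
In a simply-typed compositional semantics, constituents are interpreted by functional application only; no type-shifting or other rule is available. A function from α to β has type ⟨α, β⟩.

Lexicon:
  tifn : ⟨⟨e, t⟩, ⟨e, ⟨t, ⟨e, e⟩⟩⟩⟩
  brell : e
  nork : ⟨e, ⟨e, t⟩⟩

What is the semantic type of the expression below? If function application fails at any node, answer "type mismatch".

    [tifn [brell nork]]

⟨e, ⟨t, ⟨e, e⟩⟩⟩

[brell nork]: nork is ⟨e, ⟨e, t⟩⟩, brell is e; result ⟨e, t⟩.
[tifn [brell nork]]: tifn is ⟨⟨e, t⟩, ⟨e, ⟨t, ⟨e, e⟩⟩⟩⟩, [brell nork] is ⟨e, t⟩; result ⟨e, ⟨t, ⟨e, e⟩⟩⟩.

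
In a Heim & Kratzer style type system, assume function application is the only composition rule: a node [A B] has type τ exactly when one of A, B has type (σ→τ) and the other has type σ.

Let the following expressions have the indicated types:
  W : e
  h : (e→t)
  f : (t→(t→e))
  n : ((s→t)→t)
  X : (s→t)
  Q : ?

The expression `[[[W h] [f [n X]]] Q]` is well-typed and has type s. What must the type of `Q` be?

[[[W h] [f [n X]]] Q] must have type s. The sister [[W h] [f [n X]]] has type e; that is not a function onto s, so Q must be the functor, of type (e→s).

(e→s)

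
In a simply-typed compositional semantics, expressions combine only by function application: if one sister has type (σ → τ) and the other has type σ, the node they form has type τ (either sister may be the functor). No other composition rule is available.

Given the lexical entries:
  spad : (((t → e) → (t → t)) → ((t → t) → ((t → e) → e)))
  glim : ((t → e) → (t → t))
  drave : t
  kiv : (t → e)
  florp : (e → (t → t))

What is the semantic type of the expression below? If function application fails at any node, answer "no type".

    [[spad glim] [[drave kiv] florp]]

((t → e) → e)

[spad glim]: functor spad : (((t → e) → (t → t)) → ((t → t) → ((t → e) → e))), argument glim : ((t → e) → (t → t)); result ((t → t) → ((t → e) → e)).
[drave kiv]: functor kiv : (t → e), argument drave : t; result e.
[[drave kiv] florp]: functor florp : (e → (t → t)), argument [drave kiv] : e; result (t → t).
[[spad glim] [[drave kiv] florp]]: functor [spad glim] : ((t → t) → ((t → e) → e)), argument [[drave kiv] florp] : (t → t); result ((t → e) → e).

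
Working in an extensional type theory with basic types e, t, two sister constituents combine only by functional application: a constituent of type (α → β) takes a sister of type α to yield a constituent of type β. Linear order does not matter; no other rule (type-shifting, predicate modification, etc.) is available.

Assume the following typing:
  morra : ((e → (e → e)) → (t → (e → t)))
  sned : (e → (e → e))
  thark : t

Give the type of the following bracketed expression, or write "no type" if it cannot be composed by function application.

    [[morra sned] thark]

At [morra sned], morra : ((e → (e → e)) → (t → (e → t))) takes sned : (e → (e → e)), giving (t → (e → t)).
At [[morra sned] thark], [morra sned] : (t → (e → t)) takes thark : t, giving (e → t).

(e → t)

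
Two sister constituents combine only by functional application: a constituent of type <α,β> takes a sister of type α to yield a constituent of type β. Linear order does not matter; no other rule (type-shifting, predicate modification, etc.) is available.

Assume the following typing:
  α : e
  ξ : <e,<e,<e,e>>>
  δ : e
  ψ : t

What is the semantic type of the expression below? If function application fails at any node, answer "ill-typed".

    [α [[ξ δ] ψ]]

ill-typed

[ξ δ]: <e,<e,<e,e>>> applied to e yields <e,<e,e>>.
At [[ξ δ] ψ]: neither <e,<e,e>> nor t can take the other as argument; the node is ill-typed.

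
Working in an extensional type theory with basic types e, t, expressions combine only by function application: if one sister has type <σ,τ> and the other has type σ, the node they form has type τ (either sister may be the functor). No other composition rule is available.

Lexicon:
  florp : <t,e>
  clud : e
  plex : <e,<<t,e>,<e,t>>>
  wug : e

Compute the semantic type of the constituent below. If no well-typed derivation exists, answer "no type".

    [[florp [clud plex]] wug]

t

[clud plex] — plex of type <e,<<t,e>,<e,t>>> combines with clud of type e: type <<t,e>,<e,t>>.
[florp [clud plex]] — [clud plex] of type <<t,e>,<e,t>> combines with florp of type <t,e>: type <e,t>.
[[florp [clud plex]] wug] — [florp [clud plex]] of type <e,t> combines with wug of type e: type t.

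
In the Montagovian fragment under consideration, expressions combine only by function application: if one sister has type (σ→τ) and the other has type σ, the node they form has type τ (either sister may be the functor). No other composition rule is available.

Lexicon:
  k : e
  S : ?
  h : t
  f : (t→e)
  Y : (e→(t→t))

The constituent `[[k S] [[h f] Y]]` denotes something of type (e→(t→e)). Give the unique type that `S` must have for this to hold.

(e→((t→t)→(e→(t→e))))

[[k S] [[h f] Y]] must have type (e→(t→e)). The sister [[h f] Y] has type (t→t); that is not a function onto (e→(t→e)), so [k S] must be the functor, of type ((t→t)→(e→(t→e))).
[k S] must have type ((t→t)→(e→(t→e))). The sister k has type e; that is not a function onto ((t→t)→(e→(t→e))), so S must be the functor, of type (e→((t→t)→(e→(t→e)))).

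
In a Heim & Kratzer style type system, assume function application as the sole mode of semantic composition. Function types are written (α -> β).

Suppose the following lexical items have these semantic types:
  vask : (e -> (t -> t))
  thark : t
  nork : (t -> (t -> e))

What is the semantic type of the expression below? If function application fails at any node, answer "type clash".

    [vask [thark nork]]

[thark nork]: functor nork : (t -> (t -> e)), argument thark : t; result (t -> e).
At [vask [thark nork]]: neither (e -> (t -> t)) nor (t -> e) can take the other as argument; the node is ill-typed.

type clash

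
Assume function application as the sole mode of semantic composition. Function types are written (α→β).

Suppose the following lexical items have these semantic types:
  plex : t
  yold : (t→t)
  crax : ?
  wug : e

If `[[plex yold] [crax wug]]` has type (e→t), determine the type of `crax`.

[[plex yold] [crax wug]] must have type (e→t). The sister [plex yold] has type t; that is not a function onto (e→t), so [crax wug] must be the functor, of type (t→(e→t)).
[crax wug] must have type (t→(e→t)). The sister wug has type e; that is not a function onto (t→(e→t)), so crax must be the functor, of type (e→(t→(e→t))).

(e→(t→(e→t)))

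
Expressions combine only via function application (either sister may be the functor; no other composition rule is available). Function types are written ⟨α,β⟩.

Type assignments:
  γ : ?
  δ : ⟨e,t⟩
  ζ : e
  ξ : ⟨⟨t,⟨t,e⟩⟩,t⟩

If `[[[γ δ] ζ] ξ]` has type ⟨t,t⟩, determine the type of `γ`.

[[[γ δ] ζ] ξ] is required to be ⟨t,t⟩. ξ : ⟨⟨t,⟨t,e⟩⟩,t⟩ cannot yield ⟨t,t⟩ as functor, so [[γ δ] ζ] : ⟨⟨⟨t,⟨t,e⟩⟩,t⟩,⟨t,t⟩⟩.
[[γ δ] ζ] is required to be ⟨⟨⟨t,⟨t,e⟩⟩,t⟩,⟨t,t⟩⟩. ζ : e cannot yield ⟨⟨⟨t,⟨t,e⟩⟩,t⟩,⟨t,t⟩⟩ as functor, so [γ δ] : ⟨e,⟨⟨⟨t,⟨t,e⟩⟩,t⟩,⟨t,t⟩⟩⟩.
[γ δ] is required to be ⟨e,⟨⟨⟨t,⟨t,e⟩⟩,t⟩,⟨t,t⟩⟩⟩. δ : ⟨e,t⟩ cannot yield ⟨e,⟨⟨⟨t,⟨t,e⟩⟩,t⟩,⟨t,t⟩⟩⟩ as functor, so γ : ⟨⟨e,t⟩,⟨e,⟨⟨⟨t,⟨t,e⟩⟩,t⟩,⟨t,t⟩⟩⟩⟩.

⟨⟨e,t⟩,⟨e,⟨⟨⟨t,⟨t,e⟩⟩,t⟩,⟨t,t⟩⟩⟩⟩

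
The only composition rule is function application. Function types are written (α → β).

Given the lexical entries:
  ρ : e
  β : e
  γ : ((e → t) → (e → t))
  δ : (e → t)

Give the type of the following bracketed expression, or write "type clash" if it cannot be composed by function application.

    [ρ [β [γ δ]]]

At [γ δ], γ : ((e → t) → (e → t)) takes δ : (e → t), giving (e → t).
At [β [γ δ]], [γ δ] : (e → t) takes β : e, giving t.
[ρ [β [γ δ]]]: e and t cannot combine by function application — type clash.

type clash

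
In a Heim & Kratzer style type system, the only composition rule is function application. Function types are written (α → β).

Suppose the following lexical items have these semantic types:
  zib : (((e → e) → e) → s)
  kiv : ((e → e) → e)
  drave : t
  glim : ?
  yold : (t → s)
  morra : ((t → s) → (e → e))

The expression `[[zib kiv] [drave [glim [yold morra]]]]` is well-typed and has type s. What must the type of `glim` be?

((e → e) → (t → (s → s)))

[[zib kiv] [drave [glim [yold morra]]]] must have type s. The sister [zib kiv] has type s; that is not a function onto s, so [drave [glim [yold morra]]] must be the functor, of type (s → s).
[drave [glim [yold morra]]] must have type (s → s). The sister drave has type t; that is not a function onto (s → s), so [glim [yold morra]] must be the functor, of type (t → (s → s)).
[glim [yold morra]] must have type (t → (s → s)). The sister [yold morra] has type (e → e); that is not a function onto (t → (s → s)), so glim must be the functor, of type ((e → e) → (t → (s → s))).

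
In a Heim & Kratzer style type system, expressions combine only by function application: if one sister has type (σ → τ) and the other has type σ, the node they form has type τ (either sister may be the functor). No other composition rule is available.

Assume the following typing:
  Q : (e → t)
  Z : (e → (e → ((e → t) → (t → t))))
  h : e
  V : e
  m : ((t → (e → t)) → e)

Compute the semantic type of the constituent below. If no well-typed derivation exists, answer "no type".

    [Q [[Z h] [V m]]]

[Z h]: functor Z : (e → (e → ((e → t) → (t → t)))), argument h : e; result (e → ((e → t) → (t → t))).
[V m]: e and ((t → (e → t)) → e) cannot combine by function application — type clash.

no type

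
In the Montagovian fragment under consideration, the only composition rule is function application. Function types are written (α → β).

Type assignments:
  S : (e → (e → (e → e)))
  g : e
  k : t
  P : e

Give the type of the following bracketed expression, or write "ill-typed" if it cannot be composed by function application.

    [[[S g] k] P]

[S g] — S of type (e → (e → (e → e))) combines with g of type e: type (e → (e → e)).
[[S g] k]: (e → (e → e)) and t cannot combine by function application — type clash.

ill-typed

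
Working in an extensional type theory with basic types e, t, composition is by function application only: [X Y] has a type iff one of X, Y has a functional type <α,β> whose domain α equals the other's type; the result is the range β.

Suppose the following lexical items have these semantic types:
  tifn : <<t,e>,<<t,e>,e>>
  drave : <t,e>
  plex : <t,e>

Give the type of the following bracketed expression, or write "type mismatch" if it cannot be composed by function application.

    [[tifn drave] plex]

e

[tifn drave]: <<t,e>,<<t,e>,e>> applied to <t,e> yields <<t,e>,e>.
[[tifn drave] plex]: <<t,e>,e> applied to <t,e> yields e.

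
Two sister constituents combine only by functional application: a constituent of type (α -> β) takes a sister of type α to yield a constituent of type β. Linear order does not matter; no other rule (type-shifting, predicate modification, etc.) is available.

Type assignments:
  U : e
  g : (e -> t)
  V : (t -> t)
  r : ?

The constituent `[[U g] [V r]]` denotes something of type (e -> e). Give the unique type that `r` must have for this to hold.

((t -> t) -> (t -> (e -> e)))

At [[U g] [V r]] (required: (e -> e)): [U g] is t, which is not a function with range (e -> e); hence [V r] is the functor — type (t -> (e -> e)).
At [V r] (required: (t -> (e -> e))): V is (t -> t), which is not a function with range (t -> (e -> e)); hence r is the functor — type ((t -> t) -> (t -> (e -> e))).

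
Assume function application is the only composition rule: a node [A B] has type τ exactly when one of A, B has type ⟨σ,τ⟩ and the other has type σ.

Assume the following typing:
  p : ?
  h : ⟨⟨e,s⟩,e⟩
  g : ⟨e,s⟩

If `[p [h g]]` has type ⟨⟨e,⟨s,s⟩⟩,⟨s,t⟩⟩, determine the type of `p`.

For [p [h g]] to have type ⟨⟨e,⟨s,s⟩⟩,⟨s,t⟩⟩ with [h g] of type e, p must be the function: p : ⟨e,⟨⟨e,⟨s,s⟩⟩,⟨s,t⟩⟩⟩.

⟨e,⟨⟨e,⟨s,s⟩⟩,⟨s,t⟩⟩⟩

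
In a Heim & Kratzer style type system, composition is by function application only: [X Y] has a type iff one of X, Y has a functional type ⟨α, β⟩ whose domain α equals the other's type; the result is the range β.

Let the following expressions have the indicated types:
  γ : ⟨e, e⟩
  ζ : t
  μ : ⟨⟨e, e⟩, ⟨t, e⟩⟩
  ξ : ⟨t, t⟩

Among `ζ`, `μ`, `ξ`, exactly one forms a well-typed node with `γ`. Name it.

ζ : t — does not combine with γ.
μ — combines: μ : ⟨⟨e, e⟩, ⟨t, e⟩⟩ takes γ : ⟨e, e⟩ as argument, giving ⟨t, e⟩.
ξ : ⟨t, t⟩ — does not combine with γ.

μ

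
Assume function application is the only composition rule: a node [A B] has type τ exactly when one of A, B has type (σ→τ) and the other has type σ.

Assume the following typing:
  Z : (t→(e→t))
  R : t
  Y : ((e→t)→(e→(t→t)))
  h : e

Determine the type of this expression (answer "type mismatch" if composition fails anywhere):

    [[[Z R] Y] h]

At [Z R], Z : (t→(e→t)) takes R : t, giving (e→t).
At [[Z R] Y], Y : ((e→t)→(e→(t→t))) takes [Z R] : (e→t), giving (e→(t→t)).
At [[[Z R] Y] h], [[Z R] Y] : (e→(t→t)) takes h : e, giving (t→t).

(t→t)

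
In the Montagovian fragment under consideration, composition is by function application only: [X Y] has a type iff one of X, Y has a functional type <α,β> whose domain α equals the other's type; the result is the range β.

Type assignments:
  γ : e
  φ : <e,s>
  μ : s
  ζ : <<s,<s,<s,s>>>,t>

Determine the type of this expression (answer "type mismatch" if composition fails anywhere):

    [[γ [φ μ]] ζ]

type mismatch

[φ μ]: <e,s> and s cannot combine by function application — type clash.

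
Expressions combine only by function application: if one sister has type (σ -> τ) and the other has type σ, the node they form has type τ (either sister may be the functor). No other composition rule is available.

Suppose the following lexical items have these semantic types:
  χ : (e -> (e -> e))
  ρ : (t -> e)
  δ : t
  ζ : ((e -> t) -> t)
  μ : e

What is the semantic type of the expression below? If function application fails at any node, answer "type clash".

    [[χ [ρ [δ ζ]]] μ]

type clash

At [δ ζ]: neither t nor ((e -> t) -> t) can take the other as argument; the node is ill-typed.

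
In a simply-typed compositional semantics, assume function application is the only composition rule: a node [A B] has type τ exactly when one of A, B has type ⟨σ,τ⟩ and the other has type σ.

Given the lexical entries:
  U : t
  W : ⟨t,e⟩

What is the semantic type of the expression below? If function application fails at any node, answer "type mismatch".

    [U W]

e

[U W]: functor W : ⟨t,e⟩, argument U : t; result e.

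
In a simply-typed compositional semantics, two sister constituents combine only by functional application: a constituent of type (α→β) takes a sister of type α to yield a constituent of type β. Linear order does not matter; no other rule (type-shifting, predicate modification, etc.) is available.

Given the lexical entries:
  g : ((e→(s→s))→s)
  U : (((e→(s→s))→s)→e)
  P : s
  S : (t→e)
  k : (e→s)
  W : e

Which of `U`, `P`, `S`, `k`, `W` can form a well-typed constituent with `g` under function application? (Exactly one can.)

U — combines: U : (((e→(s→s))→s)→e) takes g : ((e→(s→s))→s) as argument, giving e.
P : s — g needs (e→(s→s)); P needs nothing (atomic); neither fits.
S : (t→e) — g needs (e→(s→s)); S needs t; neither fits.
k : (e→s) — g needs (e→(s→s)); k needs e; neither fits.
W : e — g needs (e→(s→s)); W needs nothing (atomic); neither fits.

U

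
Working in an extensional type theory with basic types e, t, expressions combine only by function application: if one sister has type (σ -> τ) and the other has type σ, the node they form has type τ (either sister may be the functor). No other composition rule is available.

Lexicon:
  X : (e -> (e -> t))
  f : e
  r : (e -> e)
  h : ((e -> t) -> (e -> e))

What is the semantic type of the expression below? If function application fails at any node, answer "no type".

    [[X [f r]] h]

(e -> e)

[f r]: functor r : (e -> e), argument f : e; result e.
[X [f r]]: functor X : (e -> (e -> t)), argument [f r] : e; result (e -> t).
[[X [f r]] h]: functor h : ((e -> t) -> (e -> e)), argument [X [f r]] : (e -> t); result (e -> e).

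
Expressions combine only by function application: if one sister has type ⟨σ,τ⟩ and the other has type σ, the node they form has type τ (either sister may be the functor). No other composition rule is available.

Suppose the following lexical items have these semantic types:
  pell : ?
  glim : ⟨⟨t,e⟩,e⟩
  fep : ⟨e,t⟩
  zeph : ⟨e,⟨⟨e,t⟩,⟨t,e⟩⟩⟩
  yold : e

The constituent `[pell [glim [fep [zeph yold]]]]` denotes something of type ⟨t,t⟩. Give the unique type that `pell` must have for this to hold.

At [pell [glim [fep [zeph yold]]]] (required: ⟨t,t⟩): [glim [fep [zeph yold]]] is e, which is not a function with range ⟨t,t⟩; hence pell is the functor — type ⟨e,⟨t,t⟩⟩.

⟨e,⟨t,t⟩⟩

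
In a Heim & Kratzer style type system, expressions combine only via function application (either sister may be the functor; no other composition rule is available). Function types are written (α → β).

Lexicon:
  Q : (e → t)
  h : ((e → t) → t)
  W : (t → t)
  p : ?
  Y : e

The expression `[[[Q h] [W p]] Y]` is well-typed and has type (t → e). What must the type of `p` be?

[[[Q h] [W p]] Y] is required to be (t → e). Y : e cannot yield (t → e) as functor, so [[Q h] [W p]] : (e → (t → e)).
[[Q h] [W p]] is required to be (e → (t → e)). [Q h] : t cannot yield (e → (t → e)) as functor, so [W p] : (t → (e → (t → e))).
[W p] is required to be (t → (e → (t → e))). W : (t → t) cannot yield (t → (e → (t → e))) as functor, so p : ((t → t) → (t → (e → (t → e)))).

((t → t) → (t → (e → (t → e))))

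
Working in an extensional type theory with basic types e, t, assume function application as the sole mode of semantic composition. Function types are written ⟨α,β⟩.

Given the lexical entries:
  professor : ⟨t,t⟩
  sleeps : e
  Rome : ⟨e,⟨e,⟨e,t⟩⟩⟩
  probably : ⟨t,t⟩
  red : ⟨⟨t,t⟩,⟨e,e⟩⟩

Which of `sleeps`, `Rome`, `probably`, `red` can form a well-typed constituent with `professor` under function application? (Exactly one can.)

sleeps : e — professor needs t; sleeps needs nothing (atomic); neither fits.
Rome : ⟨e,⟨e,⟨e,t⟩⟩⟩ — professor needs t; Rome needs e; neither fits.
probably : ⟨t,t⟩ — professor needs t; probably needs t; neither fits.
red — combines: red : ⟨⟨t,t⟩,⟨e,e⟩⟩ takes professor : ⟨t,t⟩ as argument, giving ⟨e,e⟩.

red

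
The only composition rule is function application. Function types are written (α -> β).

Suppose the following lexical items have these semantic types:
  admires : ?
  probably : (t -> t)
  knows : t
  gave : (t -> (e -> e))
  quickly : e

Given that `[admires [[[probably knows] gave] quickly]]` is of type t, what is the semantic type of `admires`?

At [admires [[[probably knows] gave] quickly]] (required: t): [[[probably knows] gave] quickly] is e, which is not a function with range t; hence admires is the functor — type (e -> t).

(e -> t)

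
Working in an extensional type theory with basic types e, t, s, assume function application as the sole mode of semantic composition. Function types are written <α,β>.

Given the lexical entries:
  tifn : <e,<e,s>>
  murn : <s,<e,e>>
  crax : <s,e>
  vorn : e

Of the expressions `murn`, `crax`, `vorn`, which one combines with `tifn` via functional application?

murn : <s,<e,e>> — does not combine with tifn.
crax : <s,e> — does not combine with tifn.
vorn — combines: tifn : <e,<e,s>> takes vorn : e as argument, giving <e,s>.

vorn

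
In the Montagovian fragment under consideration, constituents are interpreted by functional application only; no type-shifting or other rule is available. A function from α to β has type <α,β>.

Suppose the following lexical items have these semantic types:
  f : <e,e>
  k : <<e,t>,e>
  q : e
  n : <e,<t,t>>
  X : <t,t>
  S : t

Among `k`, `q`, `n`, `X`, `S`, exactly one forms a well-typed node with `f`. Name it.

k : <<e,t>,e> — does not combine with f.
q — combines: f : <e,e> takes q : e as argument, giving e.
n : <e,<t,t>> — does not combine with f.
X : <t,t> — does not combine with f.
S : t — does not combine with f.

q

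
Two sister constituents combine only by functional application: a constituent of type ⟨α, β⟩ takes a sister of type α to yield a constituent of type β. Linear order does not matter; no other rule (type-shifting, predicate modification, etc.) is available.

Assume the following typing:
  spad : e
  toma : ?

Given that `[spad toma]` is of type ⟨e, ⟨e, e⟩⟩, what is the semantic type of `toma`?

[spad toma] is required to be ⟨e, ⟨e, e⟩⟩. spad : e cannot yield ⟨e, ⟨e, e⟩⟩ as functor, so toma : ⟨e, ⟨e, ⟨e, e⟩⟩⟩.

⟨e, ⟨e, ⟨e, e⟩⟩⟩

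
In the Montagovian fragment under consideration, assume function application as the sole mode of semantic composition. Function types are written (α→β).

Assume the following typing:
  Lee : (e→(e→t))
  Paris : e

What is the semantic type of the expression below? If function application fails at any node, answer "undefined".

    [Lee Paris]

[Lee Paris]: functor Lee : (e→(e→t)), argument Paris : e; result (e→t).

(e→t)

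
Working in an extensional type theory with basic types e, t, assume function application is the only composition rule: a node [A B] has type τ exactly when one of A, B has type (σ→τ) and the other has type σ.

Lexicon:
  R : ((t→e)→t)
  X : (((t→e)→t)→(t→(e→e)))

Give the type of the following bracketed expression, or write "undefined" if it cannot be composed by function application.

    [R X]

[R X]: functor X : (((t→e)→t)→(t→(e→e))), argument R : ((t→e)→t); result (t→(e→e)).

(t→(e→e))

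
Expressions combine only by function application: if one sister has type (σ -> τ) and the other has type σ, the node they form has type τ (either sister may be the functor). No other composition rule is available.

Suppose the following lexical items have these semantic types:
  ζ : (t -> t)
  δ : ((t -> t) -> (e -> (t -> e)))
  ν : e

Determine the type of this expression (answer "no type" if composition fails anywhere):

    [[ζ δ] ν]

(t -> e)

[ζ δ]: functor δ : ((t -> t) -> (e -> (t -> e))), argument ζ : (t -> t); result (e -> (t -> e)).
[[ζ δ] ν]: functor [ζ δ] : (e -> (t -> e)), argument ν : e; result (t -> e).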